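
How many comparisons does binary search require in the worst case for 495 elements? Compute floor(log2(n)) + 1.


Binary search halves the search space each step.
Maximum comparisons = floor(log2(495)) + 1
log2(495) = 8.9513
floor(log2(495)) = 8, so 8 + 1 = 9
Final answer: 9


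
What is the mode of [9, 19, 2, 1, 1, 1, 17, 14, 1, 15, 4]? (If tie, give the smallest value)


Count the frequency of each value:
  1 appears 4 time(s)
  2 appears 1 time(s)
  4 appears 1 time(s)
  9 appears 1 time(s)
  14 appears 1 time(s)
  15 appears 1 time(s)
  17 appears 1 time(s)
  19 appears 1 time(s)
Maximum frequency is 4.
Only 1 reaches that frequency, so it is the mode.
Final answer: 1


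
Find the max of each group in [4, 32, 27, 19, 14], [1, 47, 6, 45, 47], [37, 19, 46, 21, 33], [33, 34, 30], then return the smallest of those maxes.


Find max of each group:
  Group 1: [4, 32, 27, 19, 14] -> max = 32
  Group 2: [1, 47, 6, 45, 47] -> max = 47
  Group 3: [37, 19, 46, 21, 33] -> max = 46
  Group 4: [33, 34, 30] -> max = 34
Maxes: [32, 47, 46, 34]
Minimum of maxes = 32
Final answer: 32


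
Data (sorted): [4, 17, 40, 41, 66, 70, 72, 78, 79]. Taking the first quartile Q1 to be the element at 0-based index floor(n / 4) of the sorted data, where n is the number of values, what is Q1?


The list has n = 9 elements.
Q1 index = floor(9 / 4) = floor(2.25) = 2
Counting from index 0 in the sorted data, the element at index 2 is 40.
Final answer: 40


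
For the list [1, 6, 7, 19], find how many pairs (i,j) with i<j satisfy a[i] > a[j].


For each element, count the later elements that are smaller than it:
  1 (index 0): smaller elements after it = [] -> 0
  6 (index 1): smaller elements after it = [] -> 0
  7 (index 2): smaller elements after it = [] -> 0
Total inversions = 0 + 0 + 0 = 0
Final answer: 0


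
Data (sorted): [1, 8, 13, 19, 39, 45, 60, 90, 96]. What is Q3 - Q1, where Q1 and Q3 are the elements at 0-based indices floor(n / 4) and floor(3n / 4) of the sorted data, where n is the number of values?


The data has n = 9 elements.
Q1 index = floor(9 / 4) = floor(2.25) = 2; Q3 index = floor(3 * 9 / 4) = floor(6.75) = 6
Q1 = element at index 2 = 13
Q3 = element at index 6 = 60
IQR = 60 - 13 = 47
Final answer: 47


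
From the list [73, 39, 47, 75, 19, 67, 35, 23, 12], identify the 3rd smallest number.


Sort ascending: [12, 19, 23, 35, 39, 47, 67, 73, 75]
The 3rd element (1-indexed) is at index 2.
Value = 23
Final answer: 23


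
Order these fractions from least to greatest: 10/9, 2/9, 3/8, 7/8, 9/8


Convert to decimal for comparison:
  10/9 = 1.1111
  2/9 = 0.2222
  3/8 = 0.375
  7/8 = 0.875
  9/8 = 1.125
Decimals in increasing order: 0.2222 < 0.375 < 0.875 < 1.1111 < 1.125
Writing each back as its fraction gives the sorted order.
Final answer: 2/9, 3/8, 7/8, 10/9, 9/8


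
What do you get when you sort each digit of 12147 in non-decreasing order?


The number 12147 has digits: 1, 2, 1, 4, 7
Sorted: 1, 1, 2, 4, 7
Joining the sorted digits gives the result.
Final answer: 11247


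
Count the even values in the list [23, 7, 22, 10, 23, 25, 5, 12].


Check each element:
  23 is odd
  7 is odd
  22 is even
  10 is even
  23 is odd
  25 is odd
  5 is odd
  12 is even
Evens: [22, 10, 12]
Count of evens = 3
Final answer: 3


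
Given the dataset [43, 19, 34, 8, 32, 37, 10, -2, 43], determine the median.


First, sort the list: [-2, 8, 10, 19, 32, 34, 37, 43, 43]
The list has 9 elements (odd count).
The middle index is 4 (0-based), and the element there is 32.
Final answer: 32


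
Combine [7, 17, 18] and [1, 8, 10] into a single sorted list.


List A: [7, 17, 18]
List B: [1, 8, 10]
Repeatedly compare the front elements and take the smaller:
  7 vs 1 -> take 1
  7 vs 8 -> take 7
  17 vs 8 -> take 8
  17 vs 10 -> take 10
  B is exhausted; append the rest of A: [17, 18]
Final answer: [1, 7, 8, 10, 17, 18]


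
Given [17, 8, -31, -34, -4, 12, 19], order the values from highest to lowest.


Original list: [17, 8, -31, -34, -4, 12, 19]
Repeatedly take the largest remaining element:
  Remaining [17, 8, -31, -34, -4, 12, 19] -> largest is 19
  Remaining [17, 8, -31, -34, -4, 12] -> largest is 17
  Remaining [8, -31, -34, -4, 12] -> largest is 12
  Remaining [8, -31, -34, -4] -> largest is 8
  Remaining [-31, -34, -4] -> largest is -4
  Remaining [-31, -34] -> largest is -31
  Remaining [-34] -> largest is -34
Collecting the picks in order gives the descending list.
Final answer: [19, 17, 12, 8, -4, -31, -34]


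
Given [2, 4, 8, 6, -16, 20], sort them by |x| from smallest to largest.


Compute absolute values:
  |2| = 2
  |4| = 4
  |8| = 8
  |6| = 6
  |-16| = 16
  |20| = 20
Absolute values in increasing order: 2 < 4 < 6 < 8 < 16 < 20
Listing the original numbers in that order gives the answer.
Final answer: [2, 4, 6, 8, -16, 20]


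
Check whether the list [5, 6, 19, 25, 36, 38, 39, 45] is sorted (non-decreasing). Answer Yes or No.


Check consecutive pairs:
  5 <= 6? True
  6 <= 19? True
  19 <= 25? True
  25 <= 36? True
  36 <= 38? True
  38 <= 39? True
  39 <= 45? True
Every consecutive pair is in order, so the list is non-decreasing.
Final answer: Yes


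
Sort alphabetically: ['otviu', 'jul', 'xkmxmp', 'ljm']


Compare strings character by character (the first differing letter decides):
  'jul' < 'ljm' since 'j' < 'l' at position 1
  'ljm' < 'otviu' since 'l' < 'o' at position 1
  'otviu' < 'xkmxmp' since 'o' < 'x' at position 1
Chaining these comparisons gives the alphabetical order.
Final answer: ['jul', 'ljm', 'otviu', 'xkmxmp']


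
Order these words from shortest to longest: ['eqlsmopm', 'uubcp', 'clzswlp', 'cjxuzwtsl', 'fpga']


Compute lengths:
  'eqlsmopm' has length 8
  'uubcp' has length 5
  'clzswlp' has length 7
  'cjxuzwtsl' has length 9
  'fpga' has length 4
Lengths in increasing order: 4 < 5 < 7 < 8 < 9
Listing the words in that order gives the answer.
Final answer: ['fpga', 'uubcp', 'clzswlp', 'eqlsmopm', 'cjxuzwtsl']


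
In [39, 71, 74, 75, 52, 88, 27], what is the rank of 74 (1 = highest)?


Sort descending: [88, 75, 74, 71, 52, 39, 27]
Find 74 in the sorted list.
74 is at position 3.
Final answer: 3


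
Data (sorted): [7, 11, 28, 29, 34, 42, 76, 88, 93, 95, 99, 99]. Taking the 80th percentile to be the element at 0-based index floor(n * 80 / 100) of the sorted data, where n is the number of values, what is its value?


The dataset has n = 12 elements.
Index = floor(12 * 80 / 100) = floor(960 / 100) = floor(9.6) = 9
Counting from index 0 in the sorted data, the element at index 9 is 95.
Final answer: 95


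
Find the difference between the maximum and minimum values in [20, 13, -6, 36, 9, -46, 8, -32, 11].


Maximum value: 36
Minimum value: -46
Range = 36 - (-46) = 82
Final answer: 82


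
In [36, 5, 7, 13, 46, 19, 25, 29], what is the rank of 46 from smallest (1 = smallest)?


Sort ascending: [5, 7, 13, 19, 25, 29, 36, 46]
Find 46 in the sorted list.
46 is at position 8 (1-indexed).
Final answer: 8


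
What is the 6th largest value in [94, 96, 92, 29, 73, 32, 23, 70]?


Sort descending: [96, 94, 92, 73, 70, 32, 29, 23]
The 6th element (1-indexed) is at index 5.
Value = 32
Final answer: 32


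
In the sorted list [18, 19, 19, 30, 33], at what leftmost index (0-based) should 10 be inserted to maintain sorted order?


List is sorted: [18, 19, 19, 30, 33]
We need the leftmost position where 10 can be inserted, i.e. the first index whose element is >= 10 (or the end of the list if none is).
Binary search with low=0, high=5 (0-based indices):
  low=0, high=5, mid=2: a[2]=19 >= 10, so high = 2
  low=0, high=2, mid=1: a[1]=19 >= 10, so high = 1
  low=0, high=1, mid=0: a[0]=18 >= 10, so high = 0
Now low = high = 0, so the insertion index is 0.
Final answer: 0


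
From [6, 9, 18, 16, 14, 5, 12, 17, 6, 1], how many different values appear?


List all unique values:
Distinct values: [1, 5, 6, 9, 12, 14, 16, 17, 18]
Count = 9
Final answer: 9


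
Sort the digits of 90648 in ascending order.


The number 90648 has digits: 9, 0, 6, 4, 8
Sorted: 0, 4, 6, 8, 9
Joining the sorted digits gives the result.
Final answer: 04689


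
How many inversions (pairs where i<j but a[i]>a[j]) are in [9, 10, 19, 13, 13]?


For each element, count the later elements that are smaller than it:
  9 (index 0): smaller elements after it = [] -> 0
  10 (index 1): smaller elements after it = [] -> 0
  19 (index 2): smaller elements after it = [13, 13] -> 2
  13 (index 3): smaller elements after it = [] -> 0
Total inversions = 0 + 0 + 2 + 0 = 2
Final answer: 2


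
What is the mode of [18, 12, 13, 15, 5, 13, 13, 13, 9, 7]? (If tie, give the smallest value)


Count the frequency of each value:
  5 appears 1 time(s)
  7 appears 1 time(s)
  9 appears 1 time(s)
  12 appears 1 time(s)
  13 appears 4 time(s)
  15 appears 1 time(s)
  18 appears 1 time(s)
Maximum frequency is 4.
Only 13 reaches that frequency, so it is the mode.
Final answer: 13


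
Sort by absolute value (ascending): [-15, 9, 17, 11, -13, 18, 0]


Compute absolute values:
  |-15| = 15
  |9| = 9
  |17| = 17
  |11| = 11
  |-13| = 13
  |18| = 18
  |0| = 0
Absolute values in increasing order: 0 < 9 < 11 < 13 < 15 < 17 < 18
Listing the original numbers in that order gives the answer.
Final answer: [0, 9, 11, -13, -15, 17, 18]


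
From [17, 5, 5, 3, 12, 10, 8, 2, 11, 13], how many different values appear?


List all unique values:
Distinct values: [2, 3, 5, 8, 10, 11, 12, 13, 17]
Count = 9
Final answer: 9


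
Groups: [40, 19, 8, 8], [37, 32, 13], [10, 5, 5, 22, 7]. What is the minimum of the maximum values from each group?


Find max of each group:
  Group 1: [40, 19, 8, 8] -> max = 40
  Group 2: [37, 32, 13] -> max = 37
  Group 3: [10, 5, 5, 22, 7] -> max = 22
Maxes: [40, 37, 22]
Minimum of maxes = 22
Final answer: 22


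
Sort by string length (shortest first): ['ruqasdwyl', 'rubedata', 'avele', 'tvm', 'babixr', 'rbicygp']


Compute lengths:
  'ruqasdwyl' has length 9
  'rubedata' has length 8
  'avele' has length 5
  'tvm' has length 3
  'babixr' has length 6
  'rbicygp' has length 7
Lengths in increasing order: 3 < 5 < 6 < 7 < 8 < 9
Listing the words in that order gives the answer.
Final answer: ['tvm', 'avele', 'babixr', 'rbicygp', 'rubedata', 'ruqasdwyl']


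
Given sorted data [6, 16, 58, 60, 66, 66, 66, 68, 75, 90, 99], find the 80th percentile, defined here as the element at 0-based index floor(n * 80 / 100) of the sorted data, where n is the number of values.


The dataset has n = 11 elements.
Index = floor(11 * 80 / 100) = floor(880 / 100) = floor(8.8) = 8
Counting from index 0 in the sorted data, the element at index 8 is 75.
Final answer: 75


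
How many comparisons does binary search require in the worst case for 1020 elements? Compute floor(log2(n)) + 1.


Binary search halves the search space each step.
Maximum comparisons = floor(log2(1020)) + 1
log2(1020) = 9.9944
floor(log2(1020)) = 9, so 9 + 1 = 10
Final answer: 10


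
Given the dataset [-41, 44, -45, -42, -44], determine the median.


First, sort the list: [-45, -44, -42, -41, 44]
The list has 5 elements (odd count).
The middle index is 2 (0-based), and the element there is -42.
Final answer: -42


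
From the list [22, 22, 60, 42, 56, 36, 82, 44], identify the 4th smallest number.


Sort ascending: [22, 22, 36, 42, 44, 56, 60, 82]
The 4th element (1-indexed) is at index 3.
Value = 42
Final answer: 42


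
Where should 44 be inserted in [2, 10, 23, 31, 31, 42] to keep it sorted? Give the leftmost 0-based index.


List is sorted: [2, 10, 23, 31, 31, 42]
We need the leftmost position where 44 can be inserted, i.e. the first index whose element is >= 44 (or the end of the list if none is).
Binary search with low=0, high=6 (0-based indices):
  low=0, high=6, mid=3: a[3]=31 < 44, so low = 4
  low=4, high=6, mid=5: a[5]=42 < 44, so low = 6
Now low = high = 6, so the insertion index is 6.
Final answer: 6


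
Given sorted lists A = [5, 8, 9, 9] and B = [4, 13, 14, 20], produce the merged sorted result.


List A: [5, 8, 9, 9]
List B: [4, 13, 14, 20]
Repeatedly compare the front elements and take the smaller:
  5 vs 4 -> take 4
  5 vs 13 -> take 5
  8 vs 13 -> take 8
  9 vs 13 -> take 9
  9 vs 13 -> take 9
  A is exhausted; append the rest of B: [13, 14, 20]
Final answer: [4, 5, 8, 9, 9, 13, 14, 20]


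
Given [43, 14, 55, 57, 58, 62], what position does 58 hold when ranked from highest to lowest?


Sort descending: [62, 58, 57, 55, 43, 14]
Find 58 in the sorted list.
58 is at position 2.
Final answer: 2


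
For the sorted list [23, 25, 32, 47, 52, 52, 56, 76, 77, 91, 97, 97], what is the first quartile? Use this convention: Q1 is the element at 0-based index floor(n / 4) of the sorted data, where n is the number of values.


The list has n = 12 elements.
Q1 index = floor(12 / 4) = floor(3) = 3
Counting from index 0 in the sorted data, the element at index 3 is 47.
Final answer: 47


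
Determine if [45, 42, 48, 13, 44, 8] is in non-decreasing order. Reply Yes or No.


Check consecutive pairs:
  45 <= 42? False
  42 <= 48? True
  48 <= 13? False
  13 <= 44? True
  44 <= 8? False
3 consecutive pair(s) are out of order, so the list is not sorted.
Final answer: No


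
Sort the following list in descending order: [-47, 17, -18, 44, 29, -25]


Original list: [-47, 17, -18, 44, 29, -25]
Repeatedly take the largest remaining element:
  Remaining [-47, 17, -18, 44, 29, -25] -> largest is 44
  Remaining [-47, 17, -18, 29, -25] -> largest is 29
  Remaining [-47, 17, -18, -25] -> largest is 17
  Remaining [-47, -18, -25] -> largest is -18
  Remaining [-47, -25] -> largest is -25
  Remaining [-47] -> largest is -47
Collecting the picks in order gives the descending list.
Final answer: [44, 29, 17, -18, -25, -47]


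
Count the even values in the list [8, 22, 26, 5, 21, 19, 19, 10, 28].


Check each element:
  8 is even
  22 is even
  26 is even
  5 is odd
  21 is odd
  19 is odd
  19 is odd
  10 is even
  28 is even
Evens: [8, 22, 26, 10, 28]
Count of evens = 5
Final answer: 5


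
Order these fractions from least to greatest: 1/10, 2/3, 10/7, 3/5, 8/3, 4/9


Convert to decimal for comparison:
  1/10 = 0.1
  2/3 = 0.6667
  10/7 = 1.4286
  3/5 = 0.6
  8/3 = 2.6667
  4/9 = 0.4444
Decimals in increasing order: 0.1 < 0.4444 < 0.6 < 0.6667 < 1.4286 < 2.6667
Writing each back as its fraction gives the sorted order.
Final answer: 1/10, 4/9, 3/5, 2/3, 10/7, 8/3


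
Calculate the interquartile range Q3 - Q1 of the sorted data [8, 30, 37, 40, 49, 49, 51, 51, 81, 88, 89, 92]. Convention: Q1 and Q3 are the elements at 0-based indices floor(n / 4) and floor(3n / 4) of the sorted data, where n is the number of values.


The data has n = 12 elements.
Q1 index = floor(12 / 4) = floor(3) = 3; Q3 index = floor(3 * 12 / 4) = floor(9) = 9
Q1 = element at index 3 = 40
Q3 = element at index 9 = 88
IQR = 88 - 40 = 48
Final answer: 48


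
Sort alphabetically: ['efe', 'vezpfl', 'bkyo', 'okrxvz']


Compare strings character by character (the first differing letter decides):
  'bkyo' < 'efe' since 'b' < 'e' at position 1
  'efe' < 'okrxvz' since 'e' < 'o' at position 1
  'okrxvz' < 'vezpfl' since 'o' < 'v' at position 1
Chaining these comparisons gives the alphabetical order.
Final answer: ['bkyo', 'efe', 'okrxvz', 'vezpfl']


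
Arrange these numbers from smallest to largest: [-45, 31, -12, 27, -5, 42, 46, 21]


Original list: [-45, 31, -12, 27, -5, 42, 46, 21]
Repeatedly take the smallest remaining element:
  Remaining [-45, 31, -12, 27, -5, 42, 46, 21] -> smallest is -45
  Remaining [31, -12, 27, -5, 42, 46, 21] -> smallest is -12
  Remaining [31, 27, -5, 42, 46, 21] -> smallest is -5
  Remaining [31, 27, 42, 46, 21] -> smallest is 21
  Remaining [31, 27, 42, 46] -> smallest is 27
  Remaining [31, 42, 46] -> smallest is 31
  Remaining [42, 46] -> smallest is 42
  Remaining [46] -> smallest is 46
Collecting the picks in order gives the sorted list.
Final answer: [-45, -12, -5, 21, 27, 31, 42, 46]


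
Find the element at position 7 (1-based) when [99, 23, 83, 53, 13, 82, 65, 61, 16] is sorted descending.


Sort descending: [99, 83, 82, 65, 61, 53, 23, 16, 13]
The 7th element (1-indexed) is at index 6.
Value = 23
Final answer: 23


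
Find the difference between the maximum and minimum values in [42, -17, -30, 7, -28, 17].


Maximum value: 42
Minimum value: -30
Range = 42 - (-30) = 72
Final answer: 72


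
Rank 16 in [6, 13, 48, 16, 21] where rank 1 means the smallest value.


Sort ascending: [6, 13, 16, 21, 48]
Find 16 in the sorted list.
16 is at position 3 (1-indexed).
Final answer: 3


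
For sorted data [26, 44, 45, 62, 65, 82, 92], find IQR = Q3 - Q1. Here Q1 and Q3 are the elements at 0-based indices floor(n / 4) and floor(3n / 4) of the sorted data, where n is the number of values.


The data has n = 7 elements.
Q1 index = floor(7 / 4) = floor(1.75) = 1; Q3 index = floor(3 * 7 / 4) = floor(5.25) = 5
Q1 = element at index 1 = 44
Q3 = element at index 5 = 82
IQR = 82 - 44 = 38
Final answer: 38


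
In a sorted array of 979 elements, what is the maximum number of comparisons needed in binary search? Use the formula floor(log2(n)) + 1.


Binary search halves the search space each step.
Maximum comparisons = floor(log2(979)) + 1
log2(979) = 9.9352
floor(log2(979)) = 9, so 9 + 1 = 10
Final answer: 10


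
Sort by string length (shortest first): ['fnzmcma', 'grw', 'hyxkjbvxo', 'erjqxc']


Compute lengths:
  'fnzmcma' has length 7
  'grw' has length 3
  'hyxkjbvxo' has length 9
  'erjqxc' has length 6
Lengths in increasing order: 3 < 6 < 7 < 9
Listing the words in that order gives the answer.
Final answer: ['grw', 'erjqxc', 'fnzmcma', 'hyxkjbvxo']


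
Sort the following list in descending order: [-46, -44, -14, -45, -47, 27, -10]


Original list: [-46, -44, -14, -45, -47, 27, -10]
Repeatedly take the largest remaining element:
  Remaining [-46, -44, -14, -45, -47, 27, -10] -> largest is 27
  Remaining [-46, -44, -14, -45, -47, -10] -> largest is -10
  Remaining [-46, -44, -14, -45, -47] -> largest is -14
  Remaining [-46, -44, -45, -47] -> largest is -44
  Remaining [-46, -45, -47] -> largest is -45
  Remaining [-46, -47] -> largest is -46
  Remaining [-47] -> largest is -47
Collecting the picks in order gives the descending list.
Final answer: [27, -10, -14, -44, -45, -46, -47]


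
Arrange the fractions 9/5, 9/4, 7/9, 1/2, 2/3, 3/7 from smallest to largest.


Convert to decimal for comparison:
  9/5 = 1.8
  9/4 = 2.25
  7/9 = 0.7778
  1/2 = 0.5
  2/3 = 0.6667
  3/7 = 0.4286
Decimals in increasing order: 0.4286 < 0.5 < 0.6667 < 0.7778 < 1.8 < 2.25
Writing each back as its fraction gives the sorted order.
Final answer: 3/7, 1/2, 2/3, 7/9, 9/5, 9/4


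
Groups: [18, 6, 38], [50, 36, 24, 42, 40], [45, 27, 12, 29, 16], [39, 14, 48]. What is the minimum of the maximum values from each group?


Find max of each group:
  Group 1: [18, 6, 38] -> max = 38
  Group 2: [50, 36, 24, 42, 40] -> max = 50
  Group 3: [45, 27, 12, 29, 16] -> max = 45
  Group 4: [39, 14, 48] -> max = 48
Maxes: [38, 50, 45, 48]
Minimum of maxes = 38
Final answer: 38


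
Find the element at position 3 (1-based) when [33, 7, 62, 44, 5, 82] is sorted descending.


Sort descending: [82, 62, 44, 33, 7, 5]
The 3rd element (1-indexed) is at index 2.
Value = 44
Final answer: 44


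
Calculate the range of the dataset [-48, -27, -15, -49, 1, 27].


Maximum value: 27
Minimum value: -49
Range = 27 - (-49) = 76
Final answer: 76


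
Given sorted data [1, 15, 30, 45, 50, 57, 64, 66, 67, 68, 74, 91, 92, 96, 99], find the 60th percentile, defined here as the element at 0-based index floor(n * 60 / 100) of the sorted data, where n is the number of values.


The dataset has n = 15 elements.
Index = floor(15 * 60 / 100) = floor(900 / 100) = floor(9) = 9
Counting from index 0 in the sorted data, the element at index 9 is 68.
Final answer: 68


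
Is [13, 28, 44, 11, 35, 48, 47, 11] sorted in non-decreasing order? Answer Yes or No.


Check consecutive pairs:
  13 <= 28? True
  28 <= 44? True
  44 <= 11? False
  11 <= 35? True
  35 <= 48? True
  48 <= 47? False
  47 <= 11? False
3 consecutive pair(s) are out of order, so the list is not sorted.
Final answer: No


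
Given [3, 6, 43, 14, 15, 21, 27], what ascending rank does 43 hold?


Sort ascending: [3, 6, 14, 15, 21, 27, 43]
Find 43 in the sorted list.
43 is at position 7 (1-indexed).
Final answer: 7


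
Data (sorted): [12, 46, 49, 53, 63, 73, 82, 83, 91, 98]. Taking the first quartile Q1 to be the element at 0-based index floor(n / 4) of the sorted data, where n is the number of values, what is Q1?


The list has n = 10 elements.
Q1 index = floor(10 / 4) = floor(2.5) = 2
Counting from index 0 in the sorted data, the element at index 2 is 49.
Final answer: 49


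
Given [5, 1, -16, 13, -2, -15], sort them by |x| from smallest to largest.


Compute absolute values:
  |5| = 5
  |1| = 1
  |-16| = 16
  |13| = 13
  |-2| = 2
  |-15| = 15
Absolute values in increasing order: 1 < 2 < 5 < 13 < 15 < 16
Listing the original numbers in that order gives the answer.
Final answer: [1, -2, 5, 13, -15, -16]


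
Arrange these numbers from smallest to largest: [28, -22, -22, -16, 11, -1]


Original list: [28, -22, -22, -16, 11, -1]
Repeatedly take the smallest remaining element:
  Remaining [28, -22, -22, -16, 11, -1] -> smallest is -22
  Remaining [28, -22, -16, 11, -1] -> smallest is -22
  Remaining [28, -16, 11, -1] -> smallest is -16
  Remaining [28, 11, -1] -> smallest is -1
  Remaining [28, 11] -> smallest is 11
  Remaining [28] -> smallest is 28
Collecting the picks in order gives the sorted list.
Final answer: [-22, -22, -16, -1, 11, 28]


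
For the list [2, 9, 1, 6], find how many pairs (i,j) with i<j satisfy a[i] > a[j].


For each element, count the later elements that are smaller than it:
  2 (index 0): smaller elements after it = [1] -> 1
  9 (index 1): smaller elements after it = [1, 6] -> 2
  1 (index 2): smaller elements after it = [] -> 0
Total inversions = 1 + 2 + 0 = 3
Final answer: 3


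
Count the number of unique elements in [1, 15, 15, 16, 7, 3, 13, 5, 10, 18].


List all unique values:
Distinct values: [1, 3, 5, 7, 10, 13, 15, 16, 18]
Count = 9
Final answer: 9


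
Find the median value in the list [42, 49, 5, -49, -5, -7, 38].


First, sort the list: [-49, -7, -5, 5, 38, 42, 49]
The list has 7 elements (odd count).
The middle index is 3 (0-based), and the element there is 5.
Final answer: 5


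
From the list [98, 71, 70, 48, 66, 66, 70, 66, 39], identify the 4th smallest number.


Sort ascending: [39, 48, 66, 66, 66, 70, 70, 71, 98]
The 4th element (1-indexed) is at index 3.
Value = 66
Final answer: 66


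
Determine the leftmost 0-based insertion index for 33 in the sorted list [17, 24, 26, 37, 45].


List is sorted: [17, 24, 26, 37, 45]
We need the leftmost position where 33 can be inserted, i.e. the first index whose element is >= 33 (or the end of the list if none is).
Binary search with low=0, high=5 (0-based indices):
  low=0, high=5, mid=2: a[2]=26 < 33, so low = 3
  low=3, high=5, mid=4: a[4]=45 >= 33, so high = 4
  low=3, high=4, mid=3: a[3]=37 >= 33, so high = 3
Now low = high = 3, so the insertion index is 3.
Final answer: 3


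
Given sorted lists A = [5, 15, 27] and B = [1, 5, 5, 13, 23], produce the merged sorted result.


List A: [5, 15, 27]
List B: [1, 5, 5, 13, 23]
Repeatedly compare the front elements and take the smaller:
  5 vs 1 -> take 1
  5 vs 5 -> take 5
  15 vs 5 -> take 5
  15 vs 5 -> take 5
  15 vs 13 -> take 13
  15 vs 23 -> take 15
  27 vs 23 -> take 23
  B is exhausted; append the rest of A: [27]
Final answer: [1, 5, 5, 5, 13, 15, 23, 27]


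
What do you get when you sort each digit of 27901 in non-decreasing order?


The number 27901 has digits: 2, 7, 9, 0, 1
Sorted: 0, 1, 2, 7, 9
Joining the sorted digits gives the result.
Final answer: 01279


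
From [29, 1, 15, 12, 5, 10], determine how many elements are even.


Check each element:
  29 is odd
  1 is odd
  15 is odd
  12 is even
  5 is odd
  10 is even
Evens: [12, 10]
Count of evens = 2
Final answer: 2


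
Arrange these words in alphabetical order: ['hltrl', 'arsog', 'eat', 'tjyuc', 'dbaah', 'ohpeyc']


Compare strings character by character (the first differing letter decides):
  'arsog' < 'dbaah' since 'a' < 'd' at position 1
  'dbaah' < 'eat' since 'd' < 'e' at position 1
  'eat' < 'hltrl' since 'e' < 'h' at position 1
  'hltrl' < 'ohpeyc' since 'h' < 'o' at position 1
  'ohpeyc' < 'tjyuc' since 'o' < 't' at position 1
Chaining these comparisons gives the alphabetical order.
Final answer: ['arsog', 'dbaah', 'eat', 'hltrl', 'ohpeyc', 'tjyuc']


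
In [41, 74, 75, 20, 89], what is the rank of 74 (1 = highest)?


Sort descending: [89, 75, 74, 41, 20]
Find 74 in the sorted list.
74 is at position 3.
Final answer: 3


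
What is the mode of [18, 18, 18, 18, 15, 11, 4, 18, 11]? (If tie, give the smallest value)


Count the frequency of each value:
  4 appears 1 time(s)
  11 appears 2 time(s)
  15 appears 1 time(s)
  18 appears 5 time(s)
Maximum frequency is 5.
Only 18 reaches that frequency, so it is the mode.
Final answer: 18


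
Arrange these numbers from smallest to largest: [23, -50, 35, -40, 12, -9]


Original list: [23, -50, 35, -40, 12, -9]
Repeatedly take the smallest remaining element:
  Remaining [23, -50, 35, -40, 12, -9] -> smallest is -50
  Remaining [23, 35, -40, 12, -9] -> smallest is -40
  Remaining [23, 35, 12, -9] -> smallest is -9
  Remaining [23, 35, 12] -> smallest is 12
  Remaining [23, 35] -> smallest is 23
  Remaining [35] -> smallest is 35
Collecting the picks in order gives the sorted list.
Final answer: [-50, -40, -9, 12, 23, 35]


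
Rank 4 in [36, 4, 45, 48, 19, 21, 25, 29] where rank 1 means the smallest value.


Sort ascending: [4, 19, 21, 25, 29, 36, 45, 48]
Find 4 in the sorted list.
4 is at position 1 (1-indexed).
Final answer: 1


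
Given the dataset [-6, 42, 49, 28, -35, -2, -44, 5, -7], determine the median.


First, sort the list: [-44, -35, -7, -6, -2, 5, 28, 42, 49]
The list has 9 elements (odd count).
The middle index is 4 (0-based), and the element there is -2.
Final answer: -2


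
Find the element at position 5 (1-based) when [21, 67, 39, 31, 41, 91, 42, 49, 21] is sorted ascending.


Sort ascending: [21, 21, 31, 39, 41, 42, 49, 67, 91]
The 5th element (1-indexed) is at index 4.
Value = 41
Final answer: 41


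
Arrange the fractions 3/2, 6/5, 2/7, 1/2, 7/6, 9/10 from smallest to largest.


Convert to decimal for comparison:
  3/2 = 1.5
  6/5 = 1.2
  2/7 = 0.2857
  1/2 = 0.5
  7/6 = 1.1667
  9/10 = 0.9
Decimals in increasing order: 0.2857 < 0.5 < 0.9 < 1.1667 < 1.2 < 1.5
Writing each back as its fraction gives the sorted order.
Final answer: 2/7, 1/2, 9/10, 7/6, 6/5, 3/2


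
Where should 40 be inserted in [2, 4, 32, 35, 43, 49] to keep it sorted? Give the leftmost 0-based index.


List is sorted: [2, 4, 32, 35, 43, 49]
We need the leftmost position where 40 can be inserted, i.e. the first index whose element is >= 40 (or the end of the list if none is).
Binary search with low=0, high=6 (0-based indices):
  low=0, high=6, mid=3: a[3]=35 < 40, so low = 4
  low=4, high=6, mid=5: a[5]=49 >= 40, so high = 5
  low=4, high=5, mid=4: a[4]=43 >= 40, so high = 4
Now low = high = 4, so the insertion index is 4.
Final answer: 4


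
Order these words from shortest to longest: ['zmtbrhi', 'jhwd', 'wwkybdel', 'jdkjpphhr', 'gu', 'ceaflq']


Compute lengths:
  'zmtbrhi' has length 7
  'jhwd' has length 4
  'wwkybdel' has length 8
  'jdkjpphhr' has length 9
  'gu' has length 2
  'ceaflq' has length 6
Lengths in increasing order: 2 < 4 < 6 < 7 < 8 < 9
Listing the words in that order gives the answer.
Final answer: ['gu', 'jhwd', 'ceaflq', 'zmtbrhi', 'wwkybdel', 'jdkjpphhr']


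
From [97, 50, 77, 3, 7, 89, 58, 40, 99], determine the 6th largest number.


Sort descending: [99, 97, 89, 77, 58, 50, 40, 7, 3]
The 6th element (1-indexed) is at index 5.
Value = 50
Final answer: 50


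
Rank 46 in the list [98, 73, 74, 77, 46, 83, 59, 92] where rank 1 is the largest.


Sort descending: [98, 92, 83, 77, 74, 73, 59, 46]
Find 46 in the sorted list.
46 is at position 8.
Final answer: 8


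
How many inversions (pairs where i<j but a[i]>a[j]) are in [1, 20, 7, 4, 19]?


For each element, count the later elements that are smaller than it:
  1 (index 0): smaller elements after it = [] -> 0
  20 (index 1): smaller elements after it = [7, 4, 19] -> 3
  7 (index 2): smaller elements after it = [4] -> 1
  4 (index 3): smaller elements after it = [] -> 0
Total inversions = 0 + 3 + 1 + 0 = 4
Final answer: 4


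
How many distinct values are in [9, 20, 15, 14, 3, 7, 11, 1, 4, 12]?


List all unique values:
Distinct values: [1, 3, 4, 7, 9, 11, 12, 14, 15, 20]
Count = 10
Final answer: 10


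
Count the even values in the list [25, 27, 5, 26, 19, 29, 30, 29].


Check each element:
  25 is odd
  27 is odd
  5 is odd
  26 is even
  19 is odd
  29 is odd
  30 is even
  29 is odd
Evens: [26, 30]
Count of evens = 2
Final answer: 2


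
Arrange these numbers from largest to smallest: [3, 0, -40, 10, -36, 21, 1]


Original list: [3, 0, -40, 10, -36, 21, 1]
Repeatedly take the largest remaining element:
  Remaining [3, 0, -40, 10, -36, 21, 1] -> largest is 21
  Remaining [3, 0, -40, 10, -36, 1] -> largest is 10
  Remaining [3, 0, -40, -36, 1] -> largest is 3
  Remaining [0, -40, -36, 1] -> largest is 1
  Remaining [0, -40, -36] -> largest is 0
  Remaining [-40, -36] -> largest is -36
  Remaining [-40] -> largest is -40
Collecting the picks in order gives the descending list.
Final answer: [21, 10, 3, 1, 0, -36, -40]


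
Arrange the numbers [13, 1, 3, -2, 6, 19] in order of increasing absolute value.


Compute absolute values:
  |13| = 13
  |1| = 1
  |3| = 3
  |-2| = 2
  |6| = 6
  |19| = 19
Absolute values in increasing order: 1 < 2 < 3 < 6 < 13 < 19
Listing the original numbers in that order gives the answer.
Final answer: [1, -2, 3, 6, 13, 19]


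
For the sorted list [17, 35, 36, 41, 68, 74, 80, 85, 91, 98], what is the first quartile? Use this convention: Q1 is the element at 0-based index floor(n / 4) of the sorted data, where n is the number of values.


The list has n = 10 elements.
Q1 index = floor(10 / 4) = floor(2.5) = 2
Counting from index 0 in the sorted data, the element at index 2 is 36.
Final answer: 36


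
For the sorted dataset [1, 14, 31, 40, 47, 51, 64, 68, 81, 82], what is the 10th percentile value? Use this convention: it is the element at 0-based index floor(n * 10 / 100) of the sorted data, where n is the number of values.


The dataset has n = 10 elements.
Index = floor(10 * 10 / 100) = floor(100 / 100) = floor(1) = 1
Counting from index 0 in the sorted data, the element at index 1 is 14.
Final answer: 14


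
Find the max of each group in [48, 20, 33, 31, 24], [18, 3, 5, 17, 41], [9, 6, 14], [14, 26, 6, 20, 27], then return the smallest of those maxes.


Find max of each group:
  Group 1: [48, 20, 33, 31, 24] -> max = 48
  Group 2: [18, 3, 5, 17, 41] -> max = 41
  Group 3: [9, 6, 14] -> max = 14
  Group 4: [14, 26, 6, 20, 27] -> max = 27
Maxes: [48, 41, 14, 27]
Minimum of maxes = 14
Final answer: 14


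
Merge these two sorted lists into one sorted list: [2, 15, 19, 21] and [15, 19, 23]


List A: [2, 15, 19, 21]
List B: [15, 19, 23]
Repeatedly compare the front elements and take the smaller:
  2 vs 15 -> take 2
  15 vs 15 -> take 15
  19 vs 15 -> take 15
  19 vs 19 -> take 19
  21 vs 19 -> take 19
  21 vs 23 -> take 21
  A is exhausted; append the rest of B: [23]
Final answer: [2, 15, 15, 19, 19, 21, 23]


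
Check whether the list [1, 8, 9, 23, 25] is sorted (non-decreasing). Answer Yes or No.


Check consecutive pairs:
  1 <= 8? True
  8 <= 9? True
  9 <= 23? True
  23 <= 25? True
Every consecutive pair is in order, so the list is non-decreasing.
Final answer: Yes


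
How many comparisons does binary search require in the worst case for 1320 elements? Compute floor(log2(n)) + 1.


Binary search halves the search space each step.
Maximum comparisons = floor(log2(1320)) + 1
log2(1320) = 10.3663
floor(log2(1320)) = 10, so 10 + 1 = 11
Final answer: 11


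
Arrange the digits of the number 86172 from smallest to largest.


The number 86172 has digits: 8, 6, 1, 7, 2
Sorted: 1, 2, 6, 7, 8
Joining the sorted digits gives the result.
Final answer: 12678


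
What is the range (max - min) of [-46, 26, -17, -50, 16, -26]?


Maximum value: 26
Minimum value: -50
Range = 26 - (-50) = 76
Final answer: 76


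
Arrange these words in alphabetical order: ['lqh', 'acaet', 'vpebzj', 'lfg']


Compare strings character by character (the first differing letter decides):
  'acaet' < 'lfg' since 'a' < 'l' at position 1
  'lfg' < 'lqh' since 'f' < 'q' at position 2
  'lqh' < 'vpebzj' since 'l' < 'v' at position 1
Chaining these comparisons gives the alphabetical order.
Final answer: ['acaet', 'lfg', 'lqh', 'vpebzj']


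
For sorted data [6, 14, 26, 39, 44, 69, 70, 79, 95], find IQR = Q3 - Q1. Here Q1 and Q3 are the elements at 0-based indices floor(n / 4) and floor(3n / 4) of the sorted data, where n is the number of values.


The data has n = 9 elements.
Q1 index = floor(9 / 4) = floor(2.25) = 2; Q3 index = floor(3 * 9 / 4) = floor(6.75) = 6
Q1 = element at index 2 = 26
Q3 = element at index 6 = 70
IQR = 70 - 26 = 44
Final answer: 44


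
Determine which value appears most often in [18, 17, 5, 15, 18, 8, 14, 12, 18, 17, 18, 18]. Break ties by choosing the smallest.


Count the frequency of each value:
  5 appears 1 time(s)
  8 appears 1 time(s)
  12 appears 1 time(s)
  14 appears 1 time(s)
  15 appears 1 time(s)
  17 appears 2 time(s)
  18 appears 5 time(s)
Maximum frequency is 5.
Only 18 reaches that frequency, so it is the mode.
Final answer: 18


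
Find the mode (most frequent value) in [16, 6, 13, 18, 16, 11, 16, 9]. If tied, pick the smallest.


Count the frequency of each value:
  6 appears 1 time(s)
  9 appears 1 time(s)
  11 appears 1 time(s)
  13 appears 1 time(s)
  16 appears 3 time(s)
  18 appears 1 time(s)
Maximum frequency is 3.
Only 16 reaches that frequency, so it is the mode.
Final answer: 16


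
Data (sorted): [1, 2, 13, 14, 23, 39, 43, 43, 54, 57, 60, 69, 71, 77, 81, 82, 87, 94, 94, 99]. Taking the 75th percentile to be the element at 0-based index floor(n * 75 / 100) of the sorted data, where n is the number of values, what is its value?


The dataset has n = 20 elements.
Index = floor(20 * 75 / 100) = floor(1500 / 100) = floor(15) = 15
Counting from index 0 in the sorted data, the element at index 15 is 82.
Final answer: 82


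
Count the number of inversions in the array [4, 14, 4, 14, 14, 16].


For each element, count the later elements that are smaller than it:
  4 (index 0): smaller elements after it = [] -> 0
  14 (index 1): smaller elements after it = [4] -> 1
  4 (index 2): smaller elements after it = [] -> 0
  14 (index 3): smaller elements after it = [] -> 0
  14 (index 4): smaller elements after it = [] -> 0
Total inversions = 0 + 1 + 0 + 0 + 0 = 1
Final answer: 1


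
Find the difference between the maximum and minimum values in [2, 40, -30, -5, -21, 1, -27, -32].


Maximum value: 40
Minimum value: -32
Range = 40 - (-32) = 72
Final answer: 72


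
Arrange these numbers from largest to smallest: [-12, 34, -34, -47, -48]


Original list: [-12, 34, -34, -47, -48]
Repeatedly take the largest remaining element:
  Remaining [-12, 34, -34, -47, -48] -> largest is 34
  Remaining [-12, -34, -47, -48] -> largest is -12
  Remaining [-34, -47, -48] -> largest is -34
  Remaining [-47, -48] -> largest is -47
  Remaining [-48] -> largest is -48
Collecting the picks in order gives the descending list.
Final answer: [34, -12, -34, -47, -48]


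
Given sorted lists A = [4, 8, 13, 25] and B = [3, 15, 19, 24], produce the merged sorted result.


List A: [4, 8, 13, 25]
List B: [3, 15, 19, 24]
Repeatedly compare the front elements and take the smaller:
  4 vs 3 -> take 3
  4 vs 15 -> take 4
  8 vs 15 -> take 8
  13 vs 15 -> take 13
  25 vs 15 -> take 15
  25 vs 19 -> take 19
  25 vs 24 -> take 24
  B is exhausted; append the rest of A: [25]
Final answer: [3, 4, 8, 13, 15, 19, 24, 25]


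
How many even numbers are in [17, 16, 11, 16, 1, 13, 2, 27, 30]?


Check each element:
  17 is odd
  16 is even
  11 is odd
  16 is even
  1 is odd
  13 is odd
  2 is even
  27 is odd
  30 is even
Evens: [16, 16, 2, 30]
Count of evens = 4
Final answer: 4


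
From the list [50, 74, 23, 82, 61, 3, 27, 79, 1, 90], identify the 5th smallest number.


Sort ascending: [1, 3, 23, 27, 50, 61, 74, 79, 82, 90]
The 5th element (1-indexed) is at index 4.
Value = 50
Final answer: 50


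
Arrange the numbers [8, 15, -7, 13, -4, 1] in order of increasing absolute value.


Compute absolute values:
  |8| = 8
  |15| = 15
  |-7| = 7
  |13| = 13
  |-4| = 4
  |1| = 1
Absolute values in increasing order: 1 < 4 < 7 < 8 < 13 < 15
Listing the original numbers in that order gives the answer.
Final answer: [1, -4, -7, 8, 13, 15]


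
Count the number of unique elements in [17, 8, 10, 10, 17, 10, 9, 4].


List all unique values:
Distinct values: [4, 8, 9, 10, 17]
Count = 5
Final answer: 5


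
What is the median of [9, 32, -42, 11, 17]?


First, sort the list: [-42, 9, 11, 17, 32]
The list has 5 elements (odd count).
The middle index is 2 (0-based), and the element there is 11.
Final answer: 11


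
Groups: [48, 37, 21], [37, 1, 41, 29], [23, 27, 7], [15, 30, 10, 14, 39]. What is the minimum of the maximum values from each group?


Find max of each group:
  Group 1: [48, 37, 21] -> max = 48
  Group 2: [37, 1, 41, 29] -> max = 41
  Group 3: [23, 27, 7] -> max = 27
  Group 4: [15, 30, 10, 14, 39] -> max = 39
Maxes: [48, 41, 27, 39]
Minimum of maxes = 27
Final answer: 27


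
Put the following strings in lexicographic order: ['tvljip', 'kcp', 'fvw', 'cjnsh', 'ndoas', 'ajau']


Compare strings character by character (the first differing letter decides):
  'ajau' < 'cjnsh' since 'a' < 'c' at position 1
  'cjnsh' < 'fvw' since 'c' < 'f' at position 1
  'fvw' < 'kcp' since 'f' < 'k' at position 1
  'kcp' < 'ndoas' since 'k' < 'n' at position 1
  'ndoas' < 'tvljip' since 'n' < 't' at position 1
Chaining these comparisons gives the alphabetical order.
Final answer: ['ajau', 'cjnsh', 'fvw', 'kcp', 'ndoas', 'tvljip']


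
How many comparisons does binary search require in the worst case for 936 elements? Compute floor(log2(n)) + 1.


Binary search halves the search space each step.
Maximum comparisons = floor(log2(936)) + 1
log2(936) = 9.8704
floor(log2(936)) = 9, so 9 + 1 = 10
Final answer: 10


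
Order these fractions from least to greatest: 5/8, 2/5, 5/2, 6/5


Convert to decimal for comparison:
  5/8 = 0.625
  2/5 = 0.4
  5/2 = 2.5
  6/5 = 1.2
Decimals in increasing order: 0.4 < 0.625 < 1.2 < 2.5
Writing each back as its fraction gives the sorted order.
Final answer: 2/5, 5/8, 6/5, 5/2


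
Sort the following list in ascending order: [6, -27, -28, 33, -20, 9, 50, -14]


Original list: [6, -27, -28, 33, -20, 9, 50, -14]
Repeatedly take the smallest remaining element:
  Remaining [6, -27, -28, 33, -20, 9, 50, -14] -> smallest is -28
  Remaining [6, -27, 33, -20, 9, 50, -14] -> smallest is -27
  Remaining [6, 33, -20, 9, 50, -14] -> smallest is -20
  Remaining [6, 33, 9, 50, -14] -> smallest is -14
  Remaining [6, 33, 9, 50] -> smallest is 6
  Remaining [33, 9, 50] -> smallest is 9
  Remaining [33, 50] -> smallest is 33
  Remaining [50] -> smallest is 50
Collecting the picks in order gives the sorted list.
Final answer: [-28, -27, -20, -14, 6, 9, 33, 50]


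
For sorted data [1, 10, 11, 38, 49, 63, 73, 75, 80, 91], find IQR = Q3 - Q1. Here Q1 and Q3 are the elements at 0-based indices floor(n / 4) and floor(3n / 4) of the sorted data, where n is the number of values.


The data has n = 10 elements.
Q1 index = floor(10 / 4) = floor(2.5) = 2; Q3 index = floor(3 * 10 / 4) = floor(7.5) = 7
Q1 = element at index 2 = 11
Q3 = element at index 7 = 75
IQR = 75 - 11 = 64
Final answer: 64
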